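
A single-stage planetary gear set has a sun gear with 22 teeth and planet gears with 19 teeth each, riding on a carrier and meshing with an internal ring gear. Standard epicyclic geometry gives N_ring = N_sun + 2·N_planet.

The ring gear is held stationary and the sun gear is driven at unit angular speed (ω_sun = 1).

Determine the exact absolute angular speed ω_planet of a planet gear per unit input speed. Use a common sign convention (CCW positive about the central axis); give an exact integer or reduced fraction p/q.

-11/19

N_ring = 22 + 2·19 = 60
22(ω_s−ω_c) = −60(ω_r−ω_c),  ω_r=0, ω_s=1
22(1−ω_c) = −60(0−ω_c)  ⇒  82ω_c = 22  ⇒  ω_c = 11/41
sun–planet: 22·(1−11/41) = −19·(ω_p−ω_c)  ⇒  ω_p−ω_c = −(22/19)·(30/41) = -660/779
ω_p = 11/41 − 660/779 = -11/19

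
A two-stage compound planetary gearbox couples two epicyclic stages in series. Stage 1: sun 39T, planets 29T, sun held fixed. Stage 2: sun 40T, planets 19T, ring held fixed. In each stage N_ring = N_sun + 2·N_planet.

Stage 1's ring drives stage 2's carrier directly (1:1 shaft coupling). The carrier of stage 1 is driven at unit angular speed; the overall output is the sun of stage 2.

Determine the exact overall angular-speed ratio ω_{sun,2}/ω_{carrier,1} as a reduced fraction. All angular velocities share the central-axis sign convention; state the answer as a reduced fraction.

Stage 1: N_ring = 39 + 2·29 = 97
Stage 1: 39(ω_s−ω_c) = −97(ω_r−ω_c),  ω_s=0, ω_c=1
Stage 1: ω_r = 1 − (39/97)(0−1) = 136/97
  ⇒ ω_r¹/ω_c¹ = 136/97
Stage 2: N_ring = 40 + 2·19 = 78
Stage 2: 40(ω_s−ω_c) = −78(ω_r−ω_c),  ω_r=0, ω_c=1
Stage 2: ω_s = 1 − (78/40)(0−1) = 59/20
  ⇒ ω_s²/ω_c² = 59/20
Coupling ω_c² = ω_r¹ ⇒ overall = 136/97 × 59/20 = 2006/485

2006/485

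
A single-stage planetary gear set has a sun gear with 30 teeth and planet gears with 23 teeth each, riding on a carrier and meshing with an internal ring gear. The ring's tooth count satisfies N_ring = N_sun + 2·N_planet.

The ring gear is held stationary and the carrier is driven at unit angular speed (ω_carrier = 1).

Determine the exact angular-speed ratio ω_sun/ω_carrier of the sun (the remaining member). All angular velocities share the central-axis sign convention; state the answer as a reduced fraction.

N_ring = 30 + 2·23 = 76
30(ω_s−ω_c) = −76(ω_r−ω_c),  ω_r=0, ω_c=1
ω_s = 1 − (76/30)(0−1) = 53/15
ω_s/ω_c = 53/15

53/15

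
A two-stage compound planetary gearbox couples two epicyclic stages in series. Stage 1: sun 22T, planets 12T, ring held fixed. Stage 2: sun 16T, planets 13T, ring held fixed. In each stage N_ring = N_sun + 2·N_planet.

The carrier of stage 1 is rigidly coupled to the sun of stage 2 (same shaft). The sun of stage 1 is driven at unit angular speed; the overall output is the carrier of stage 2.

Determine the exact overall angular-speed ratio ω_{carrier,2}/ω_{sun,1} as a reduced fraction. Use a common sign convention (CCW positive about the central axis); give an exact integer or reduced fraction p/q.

44/493

Stage 1: N_ring = 22 + 2·12 = 46
Stage 1: 22(ω_s−ω_c) = −46(ω_r−ω_c),  ω_r=0, ω_s=1
Stage 1: 22(1−ω_c) = −46(0−ω_c)  ⇒  68ω_c = 22  ⇒  ω_c = 11/34
  ⇒ ω_c¹/ω_s¹ = 11/34
Stage 2: N_ring = 16 + 2·13 = 42
Stage 2: 16(ω_s−ω_c) = −42(ω_r−ω_c),  ω_r=0, ω_s=1
Stage 2: 16(1−ω_c) = −42(0−ω_c)  ⇒  58ω_c = 16  ⇒  ω_c = 8/29
  ⇒ ω_c²/ω_s² = 8/29
Coupling ω_s² = ω_c¹ ⇒ overall = 11/34 × 8/29 = 44/493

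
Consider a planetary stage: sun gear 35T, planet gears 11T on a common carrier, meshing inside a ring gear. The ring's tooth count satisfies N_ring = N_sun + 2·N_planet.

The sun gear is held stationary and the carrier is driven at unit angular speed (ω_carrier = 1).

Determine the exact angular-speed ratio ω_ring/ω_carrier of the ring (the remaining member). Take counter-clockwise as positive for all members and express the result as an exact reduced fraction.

N_ring = 35 + 2·11 = 57
35(ω_s−ω_c) = −57(ω_r−ω_c),  ω_s=0, ω_c=1
ω_r = 1 − (35/57)(0−1) = 92/57
ω_r/ω_c = 92/57

92/57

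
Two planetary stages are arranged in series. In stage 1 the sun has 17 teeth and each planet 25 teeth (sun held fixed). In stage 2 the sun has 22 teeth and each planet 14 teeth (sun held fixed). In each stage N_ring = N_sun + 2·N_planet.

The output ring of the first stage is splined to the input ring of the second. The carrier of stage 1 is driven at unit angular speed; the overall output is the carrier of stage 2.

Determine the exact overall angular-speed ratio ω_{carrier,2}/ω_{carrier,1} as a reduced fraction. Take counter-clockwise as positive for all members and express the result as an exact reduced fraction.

Stage 1: N_ring = 17 + 2·25 = 67
Stage 1: 17(ω_s−ω_c) = −67(ω_r−ω_c),  ω_s=0, ω_c=1
Stage 1: ω_r = 1 − (17/67)(0−1) = 84/67
  ⇒ ω_r¹/ω_c¹ = 84/67
Stage 2: N_ring = 22 + 2·14 = 50
Stage 2: 22(ω_s−ω_c) = −50(ω_r−ω_c),  ω_s=0, ω_r=1
Stage 2: 22(0−ω_c) = −50(1−ω_c)  ⇒  72ω_c = 50  ⇒  ω_c = 25/36
  ⇒ ω_c²/ω_r² = 25/36
Coupling ω_r² = ω_r¹ ⇒ overall = 84/67 × 25/36 = 175/201

175/201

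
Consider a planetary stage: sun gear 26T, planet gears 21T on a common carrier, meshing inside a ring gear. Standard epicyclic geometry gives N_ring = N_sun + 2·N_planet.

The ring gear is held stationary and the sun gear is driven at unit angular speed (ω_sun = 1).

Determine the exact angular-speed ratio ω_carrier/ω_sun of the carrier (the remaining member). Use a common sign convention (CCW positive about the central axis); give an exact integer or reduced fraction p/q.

N_ring = 26 + 2·21 = 68
26(ω_s−ω_c) = −68(ω_r−ω_c),  ω_r=0, ω_s=1
26(1−ω_c) = −68(0−ω_c)  ⇒  94ω_c = 26  ⇒  ω_c = 13/47
ω_c/ω_s = 13/47

13/47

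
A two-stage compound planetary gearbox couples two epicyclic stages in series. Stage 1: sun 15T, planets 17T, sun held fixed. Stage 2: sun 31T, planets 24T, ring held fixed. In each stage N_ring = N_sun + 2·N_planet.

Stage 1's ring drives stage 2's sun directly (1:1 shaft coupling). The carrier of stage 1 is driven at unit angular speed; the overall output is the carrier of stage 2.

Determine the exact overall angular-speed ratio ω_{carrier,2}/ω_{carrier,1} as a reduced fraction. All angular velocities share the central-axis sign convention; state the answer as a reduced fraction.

Stage 1: N_ring = 15 + 2·17 = 49
Stage 1: 15(ω_s−ω_c) = −49(ω_r−ω_c),  ω_s=0, ω_c=1
Stage 1: ω_r = 1 − (15/49)(0−1) = 64/49
  ⇒ ω_r¹/ω_c¹ = 64/49
Stage 2: N_ring = 31 + 2·24 = 79
Stage 2: 31(ω_s−ω_c) = −79(ω_r−ω_c),  ω_r=0, ω_s=1
Stage 2: 31(1−ω_c) = −79(0−ω_c)  ⇒  110ω_c = 31  ⇒  ω_c = 31/110
  ⇒ ω_c²/ω_s² = 31/110
Coupling ω_s² = ω_r¹ ⇒ overall = 64/49 × 31/110 = 992/2695

992/2695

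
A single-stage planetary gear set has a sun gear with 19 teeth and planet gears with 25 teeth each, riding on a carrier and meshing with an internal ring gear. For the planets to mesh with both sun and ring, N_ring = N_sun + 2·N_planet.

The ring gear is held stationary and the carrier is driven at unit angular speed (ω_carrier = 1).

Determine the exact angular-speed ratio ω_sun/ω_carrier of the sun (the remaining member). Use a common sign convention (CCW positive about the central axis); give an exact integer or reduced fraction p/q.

N_ring = 19 + 2·25 = 69
19(ω_s−ω_c) = −69(ω_r−ω_c),  ω_r=0, ω_c=1
ω_s = 1 − (69/19)(0−1) = 88/19
ω_s/ω_c = 88/19

88/19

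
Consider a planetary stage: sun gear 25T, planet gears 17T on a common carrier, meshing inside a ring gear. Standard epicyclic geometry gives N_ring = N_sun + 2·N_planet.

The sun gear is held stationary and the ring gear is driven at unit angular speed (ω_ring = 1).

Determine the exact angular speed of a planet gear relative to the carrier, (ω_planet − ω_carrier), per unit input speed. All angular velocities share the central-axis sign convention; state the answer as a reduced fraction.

1475/1428

N_ring = 25 + 2·17 = 59
25(ω_s−ω_c) = −59(ω_r−ω_c),  ω_s=0, ω_r=1
25(0−ω_c) = −59(1−ω_c)  ⇒  84ω_c = 59  ⇒  ω_c = 59/84
sun–planet: 25·(0−59/84) = −17·(ω_p−ω_c)  ⇒  ω_p−ω_c = −(25/17)·(-59/84) = 1475/1428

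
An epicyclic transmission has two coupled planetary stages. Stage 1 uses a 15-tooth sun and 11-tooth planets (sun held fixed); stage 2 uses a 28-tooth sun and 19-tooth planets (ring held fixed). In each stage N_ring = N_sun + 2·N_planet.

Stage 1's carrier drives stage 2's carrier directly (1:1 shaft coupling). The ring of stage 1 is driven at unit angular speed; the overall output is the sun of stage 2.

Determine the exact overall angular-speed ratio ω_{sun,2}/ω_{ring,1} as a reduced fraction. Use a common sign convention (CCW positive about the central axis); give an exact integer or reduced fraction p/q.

1739/728

Stage 1: N_ring = 15 + 2·11 = 37
Stage 1: 15(ω_s−ω_c) = −37(ω_r−ω_c),  ω_s=0, ω_r=1
Stage 1: 15(0−ω_c) = −37(1−ω_c)  ⇒  52ω_c = 37  ⇒  ω_c = 37/52
  ⇒ ω_c¹/ω_r¹ = 37/52
Stage 2: N_ring = 28 + 2·19 = 66
Stage 2: 28(ω_s−ω_c) = −66(ω_r−ω_c),  ω_r=0, ω_c=1
Stage 2: ω_s = 1 − (66/28)(0−1) = 47/14
  ⇒ ω_s²/ω_c² = 47/14
Coupling ω_c² = ω_c¹ ⇒ overall = 37/52 × 47/14 = 1739/728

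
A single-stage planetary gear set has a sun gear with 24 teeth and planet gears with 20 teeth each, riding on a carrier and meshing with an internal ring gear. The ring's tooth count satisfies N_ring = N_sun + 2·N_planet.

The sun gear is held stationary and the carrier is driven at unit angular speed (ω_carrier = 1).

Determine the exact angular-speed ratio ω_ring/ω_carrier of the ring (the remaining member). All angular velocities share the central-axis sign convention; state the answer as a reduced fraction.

11/8

N_ring = 24 + 2·20 = 64
24(ω_s−ω_c) = −64(ω_r−ω_c),  ω_s=0, ω_c=1
ω_r = 1 − (24/64)(0−1) = 11/8
ω_r/ω_c = 11/8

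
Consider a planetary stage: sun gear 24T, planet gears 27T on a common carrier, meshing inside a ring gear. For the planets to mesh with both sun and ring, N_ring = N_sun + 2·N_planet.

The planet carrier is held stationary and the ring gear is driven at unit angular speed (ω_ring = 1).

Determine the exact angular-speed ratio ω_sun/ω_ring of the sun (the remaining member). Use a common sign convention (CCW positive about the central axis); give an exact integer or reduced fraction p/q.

N_ring = 24 + 2·27 = 78
24(ω_s−ω_c) = −78(ω_r−ω_c),  ω_c=0, ω_r=1
ω_s = 0 − (78/24)(1−0) = -13/4
ω_s/ω_r = -13/4

-13/4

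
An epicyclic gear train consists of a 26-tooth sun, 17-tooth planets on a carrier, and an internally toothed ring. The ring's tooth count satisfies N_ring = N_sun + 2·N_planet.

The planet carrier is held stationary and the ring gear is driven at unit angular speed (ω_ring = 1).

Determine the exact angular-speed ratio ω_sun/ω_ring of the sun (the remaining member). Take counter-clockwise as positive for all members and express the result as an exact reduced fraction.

N_ring = 26 + 2·17 = 60
26(ω_s−ω_c) = −60(ω_r−ω_c),  ω_c=0, ω_r=1
ω_s = 0 − (60/26)(1−0) = -30/13
ω_s/ω_r = -30/13

-30/13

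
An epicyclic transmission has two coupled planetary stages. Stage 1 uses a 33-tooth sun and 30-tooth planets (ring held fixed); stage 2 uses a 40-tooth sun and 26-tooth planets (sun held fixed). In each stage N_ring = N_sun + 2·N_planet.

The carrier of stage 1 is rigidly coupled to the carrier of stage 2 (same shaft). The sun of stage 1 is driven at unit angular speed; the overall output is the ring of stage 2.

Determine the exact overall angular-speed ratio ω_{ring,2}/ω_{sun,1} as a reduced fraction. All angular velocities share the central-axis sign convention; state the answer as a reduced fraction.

121/322

Stage 1: N_ring = 33 + 2·30 = 93
Stage 1: 33(ω_s−ω_c) = −93(ω_r−ω_c),  ω_r=0, ω_s=1
Stage 1: 33(1−ω_c) = −93(0−ω_c)  ⇒  126ω_c = 33  ⇒  ω_c = 11/42
  ⇒ ω_c¹/ω_s¹ = 11/42
Stage 2: N_ring = 40 + 2·26 = 92
Stage 2: 40(ω_s−ω_c) = −92(ω_r−ω_c),  ω_s=0, ω_c=1
Stage 2: ω_r = 1 − (40/92)(0−1) = 33/23
  ⇒ ω_r²/ω_c² = 33/23
Coupling ω_c² = ω_c¹ ⇒ overall = 11/42 × 33/23 = 121/322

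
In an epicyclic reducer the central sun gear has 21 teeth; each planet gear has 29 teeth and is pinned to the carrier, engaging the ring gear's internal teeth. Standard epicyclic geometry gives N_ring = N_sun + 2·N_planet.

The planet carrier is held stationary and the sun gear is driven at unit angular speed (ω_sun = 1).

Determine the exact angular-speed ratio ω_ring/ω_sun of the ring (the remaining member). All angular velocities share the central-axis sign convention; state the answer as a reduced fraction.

-21/79

N_ring = 21 + 2·29 = 79
21(ω_s−ω_c) = −79(ω_r−ω_c),  ω_c=0, ω_s=1
ω_r = 0 − (21/79)(1−0) = -21/79
ω_r/ω_s = -21/79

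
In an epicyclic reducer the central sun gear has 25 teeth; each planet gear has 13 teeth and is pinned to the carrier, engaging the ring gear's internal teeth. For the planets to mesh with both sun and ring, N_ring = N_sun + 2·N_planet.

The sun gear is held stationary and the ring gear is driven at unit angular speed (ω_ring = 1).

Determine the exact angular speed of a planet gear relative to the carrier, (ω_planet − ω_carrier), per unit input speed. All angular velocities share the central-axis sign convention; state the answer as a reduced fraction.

N_ring = 25 + 2·13 = 51
25(ω_s−ω_c) = −51(ω_r−ω_c),  ω_s=0, ω_r=1
25(0−ω_c) = −51(1−ω_c)  ⇒  76ω_c = 51  ⇒  ω_c = 51/76
sun–planet: 25·(0−51/76) = −13·(ω_p−ω_c)  ⇒  ω_p−ω_c = −(25/13)·(-51/76) = 1275/988

1275/988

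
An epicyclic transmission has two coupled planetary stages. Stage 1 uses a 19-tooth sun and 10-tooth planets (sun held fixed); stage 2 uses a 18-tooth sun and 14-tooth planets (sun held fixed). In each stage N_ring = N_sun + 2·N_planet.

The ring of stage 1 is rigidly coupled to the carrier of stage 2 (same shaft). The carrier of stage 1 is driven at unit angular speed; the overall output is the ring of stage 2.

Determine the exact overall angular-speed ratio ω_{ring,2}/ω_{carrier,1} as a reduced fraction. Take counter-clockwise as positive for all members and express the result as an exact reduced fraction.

1856/897

Stage 1: N_ring = 19 + 2·10 = 39
Stage 1: 19(ω_s−ω_c) = −39(ω_r−ω_c),  ω_s=0, ω_c=1
Stage 1: ω_r = 1 − (19/39)(0−1) = 58/39
  ⇒ ω_r¹/ω_c¹ = 58/39
Stage 2: N_ring = 18 + 2·14 = 46
Stage 2: 18(ω_s−ω_c) = −46(ω_r−ω_c),  ω_s=0, ω_c=1
Stage 2: ω_r = 1 − (18/46)(0−1) = 32/23
  ⇒ ω_r²/ω_c² = 32/23
Coupling ω_c² = ω_r¹ ⇒ overall = 58/39 × 32/23 = 1856/897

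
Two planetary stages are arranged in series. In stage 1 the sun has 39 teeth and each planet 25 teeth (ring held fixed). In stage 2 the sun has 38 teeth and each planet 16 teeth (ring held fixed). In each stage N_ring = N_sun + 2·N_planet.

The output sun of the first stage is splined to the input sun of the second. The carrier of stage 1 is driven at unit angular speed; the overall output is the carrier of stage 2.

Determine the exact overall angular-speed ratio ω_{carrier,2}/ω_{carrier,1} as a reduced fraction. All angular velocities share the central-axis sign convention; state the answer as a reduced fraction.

1216/1053

Stage 1: N_ring = 39 + 2·25 = 89
Stage 1: 39(ω_s−ω_c) = −89(ω_r−ω_c),  ω_r=0, ω_c=1
Stage 1: ω_s = 1 − (89/39)(0−1) = 128/39
  ⇒ ω_s¹/ω_c¹ = 128/39
Stage 2: N_ring = 38 + 2·16 = 70
Stage 2: 38(ω_s−ω_c) = −70(ω_r−ω_c),  ω_r=0, ω_s=1
Stage 2: 38(1−ω_c) = −70(0−ω_c)  ⇒  108ω_c = 38  ⇒  ω_c = 19/54
  ⇒ ω_c²/ω_s² = 19/54
Coupling ω_s² = ω_s¹ ⇒ overall = 128/39 × 19/54 = 1216/1053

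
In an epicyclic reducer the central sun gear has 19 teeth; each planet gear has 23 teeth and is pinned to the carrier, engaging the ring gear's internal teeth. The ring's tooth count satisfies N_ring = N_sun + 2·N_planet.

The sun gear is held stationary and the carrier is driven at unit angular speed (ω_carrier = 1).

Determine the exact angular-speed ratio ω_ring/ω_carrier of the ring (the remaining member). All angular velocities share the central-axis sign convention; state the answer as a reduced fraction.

N_ring = 19 + 2·23 = 65
19(ω_s−ω_c) = −65(ω_r−ω_c),  ω_s=0, ω_c=1
ω_r = 1 − (19/65)(0−1) = 84/65
ω_r/ω_c = 84/65

84/65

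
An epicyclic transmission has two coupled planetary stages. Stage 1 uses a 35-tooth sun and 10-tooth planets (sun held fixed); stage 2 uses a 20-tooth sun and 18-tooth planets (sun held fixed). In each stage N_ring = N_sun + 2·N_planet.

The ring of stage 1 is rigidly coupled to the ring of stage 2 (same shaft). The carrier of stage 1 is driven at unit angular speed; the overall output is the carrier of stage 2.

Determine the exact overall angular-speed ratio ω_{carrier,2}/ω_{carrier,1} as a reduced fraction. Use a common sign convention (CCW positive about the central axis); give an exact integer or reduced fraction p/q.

Stage 1: N_ring = 35 + 2·10 = 55
Stage 1: 35(ω_s−ω_c) = −55(ω_r−ω_c),  ω_s=0, ω_c=1
Stage 1: ω_r = 1 − (35/55)(0−1) = 18/11
  ⇒ ω_r¹/ω_c¹ = 18/11
Stage 2: N_ring = 20 + 2·18 = 56
Stage 2: 20(ω_s−ω_c) = −56(ω_r−ω_c),  ω_s=0, ω_r=1
Stage 2: 20(0−ω_c) = −56(1−ω_c)  ⇒  76ω_c = 56  ⇒  ω_c = 14/19
  ⇒ ω_c²/ω_r² = 14/19
Coupling ω_r² = ω_r¹ ⇒ overall = 18/11 × 14/19 = 252/209

252/209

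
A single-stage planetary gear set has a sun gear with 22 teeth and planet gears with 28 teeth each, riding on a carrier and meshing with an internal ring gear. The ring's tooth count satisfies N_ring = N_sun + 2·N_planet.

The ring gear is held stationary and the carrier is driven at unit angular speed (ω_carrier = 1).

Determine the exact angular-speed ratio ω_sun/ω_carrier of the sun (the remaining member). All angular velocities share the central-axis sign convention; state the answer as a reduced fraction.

50/11

N_ring = 22 + 2·28 = 78
22(ω_s−ω_c) = −78(ω_r−ω_c),  ω_r=0, ω_c=1
ω_s = 1 − (78/22)(0−1) = 50/11
ω_s/ω_c = 50/11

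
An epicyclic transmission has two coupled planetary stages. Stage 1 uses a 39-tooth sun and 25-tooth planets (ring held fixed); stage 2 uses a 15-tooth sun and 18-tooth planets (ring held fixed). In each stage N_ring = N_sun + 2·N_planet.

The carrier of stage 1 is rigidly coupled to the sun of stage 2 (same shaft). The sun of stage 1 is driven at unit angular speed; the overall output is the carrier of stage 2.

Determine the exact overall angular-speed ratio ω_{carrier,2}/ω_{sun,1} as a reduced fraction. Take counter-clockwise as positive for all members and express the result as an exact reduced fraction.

Stage 1: N_ring = 39 + 2·25 = 89
Stage 1: 39(ω_s−ω_c) = −89(ω_r−ω_c),  ω_r=0, ω_s=1
Stage 1: 39(1−ω_c) = −89(0−ω_c)  ⇒  128ω_c = 39  ⇒  ω_c = 39/128
  ⇒ ω_c¹/ω_s¹ = 39/128
Stage 2: N_ring = 15 + 2·18 = 51
Stage 2: 15(ω_s−ω_c) = −51(ω_r−ω_c),  ω_r=0, ω_s=1
Stage 2: 15(1−ω_c) = −51(0−ω_c)  ⇒  66ω_c = 15  ⇒  ω_c = 5/22
  ⇒ ω_c²/ω_s² = 5/22
Coupling ω_s² = ω_c¹ ⇒ overall = 39/128 × 5/22 = 195/2816

195/2816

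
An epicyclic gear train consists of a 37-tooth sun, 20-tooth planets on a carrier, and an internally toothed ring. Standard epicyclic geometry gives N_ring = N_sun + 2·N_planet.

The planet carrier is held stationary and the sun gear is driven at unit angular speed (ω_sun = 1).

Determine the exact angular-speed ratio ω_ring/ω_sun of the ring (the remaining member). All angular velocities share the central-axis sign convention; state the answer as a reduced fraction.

-37/77

N_ring = 37 + 2·20 = 77
37(ω_s−ω_c) = −77(ω_r−ω_c),  ω_c=0, ω_s=1
ω_r = 0 − (37/77)(1−0) = -37/77
ω_r/ω_s = -37/77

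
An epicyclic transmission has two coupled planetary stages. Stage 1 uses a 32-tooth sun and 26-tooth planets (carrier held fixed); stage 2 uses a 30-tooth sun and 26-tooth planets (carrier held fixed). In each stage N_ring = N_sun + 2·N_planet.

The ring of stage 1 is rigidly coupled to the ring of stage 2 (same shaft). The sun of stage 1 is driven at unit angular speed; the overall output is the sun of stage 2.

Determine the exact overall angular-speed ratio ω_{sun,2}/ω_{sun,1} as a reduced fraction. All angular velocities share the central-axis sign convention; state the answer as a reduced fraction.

328/315

Stage 1: N_ring = 32 + 2·26 = 84
Stage 1: 32(ω_s−ω_c) = −84(ω_r−ω_c),  ω_c=0, ω_s=1
Stage 1: ω_r = 0 − (32/84)(1−0) = -8/21
  ⇒ ω_r¹/ω_s¹ = -8/21
Stage 2: N_ring = 30 + 2·26 = 82
Stage 2: 30(ω_s−ω_c) = −82(ω_r−ω_c),  ω_c=0, ω_r=1
Stage 2: ω_s = 0 − (82/30)(1−0) = -41/15
  ⇒ ω_s²/ω_r² = -41/15
Coupling ω_r² = ω_r¹ ⇒ overall = -8/21 × -41/15 = 328/315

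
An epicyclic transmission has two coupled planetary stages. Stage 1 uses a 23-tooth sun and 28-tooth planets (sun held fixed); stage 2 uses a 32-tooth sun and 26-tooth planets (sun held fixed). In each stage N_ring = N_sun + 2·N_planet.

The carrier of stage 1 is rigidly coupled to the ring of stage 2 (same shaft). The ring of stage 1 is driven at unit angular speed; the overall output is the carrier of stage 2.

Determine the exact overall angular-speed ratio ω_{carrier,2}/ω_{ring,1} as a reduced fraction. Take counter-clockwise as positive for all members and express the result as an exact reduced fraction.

553/986

Stage 1: N_ring = 23 + 2·28 = 79
Stage 1: 23(ω_s−ω_c) = −79(ω_r−ω_c),  ω_s=0, ω_r=1
Stage 1: 23(0−ω_c) = −79(1−ω_c)  ⇒  102ω_c = 79  ⇒  ω_c = 79/102
  ⇒ ω_c¹/ω_r¹ = 79/102
Stage 2: N_ring = 32 + 2·26 = 84
Stage 2: 32(ω_s−ω_c) = −84(ω_r−ω_c),  ω_s=0, ω_r=1
Stage 2: 32(0−ω_c) = −84(1−ω_c)  ⇒  116ω_c = 84  ⇒  ω_c = 21/29
  ⇒ ω_c²/ω_r² = 21/29
Coupling ω_r² = ω_c¹ ⇒ overall = 79/102 × 21/29 = 553/986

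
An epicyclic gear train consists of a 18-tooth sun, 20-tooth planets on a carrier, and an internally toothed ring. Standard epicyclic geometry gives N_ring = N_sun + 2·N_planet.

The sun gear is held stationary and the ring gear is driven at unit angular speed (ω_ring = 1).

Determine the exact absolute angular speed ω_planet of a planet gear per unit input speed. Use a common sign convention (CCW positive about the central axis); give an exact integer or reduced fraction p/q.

29/20

N_ring = 18 + 2·20 = 58
18(ω_s−ω_c) = −58(ω_r−ω_c),  ω_s=0, ω_r=1
18(0−ω_c) = −58(1−ω_c)  ⇒  76ω_c = 58  ⇒  ω_c = 29/38
sun–planet: 18·(0−29/38) = −20·(ω_p−ω_c)  ⇒  ω_p−ω_c = −(18/20)·(-29/38) = 261/380
ω_p = 29/38 + 261/380 = 29/20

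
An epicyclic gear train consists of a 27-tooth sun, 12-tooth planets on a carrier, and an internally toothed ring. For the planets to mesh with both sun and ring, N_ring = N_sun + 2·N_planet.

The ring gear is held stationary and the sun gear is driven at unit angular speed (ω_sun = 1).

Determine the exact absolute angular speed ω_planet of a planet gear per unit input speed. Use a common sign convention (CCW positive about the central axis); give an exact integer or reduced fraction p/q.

N_ring = 27 + 2·12 = 51
27(ω_s−ω_c) = −51(ω_r−ω_c),  ω_r=0, ω_s=1
27(1−ω_c) = −51(0−ω_c)  ⇒  78ω_c = 27  ⇒  ω_c = 9/26
sun–planet: 27·(1−9/26) = −12·(ω_p−ω_c)  ⇒  ω_p−ω_c = −(27/12)·(17/26) = -153/104
ω_p = 9/26 − 153/104 = -9/8

-9/8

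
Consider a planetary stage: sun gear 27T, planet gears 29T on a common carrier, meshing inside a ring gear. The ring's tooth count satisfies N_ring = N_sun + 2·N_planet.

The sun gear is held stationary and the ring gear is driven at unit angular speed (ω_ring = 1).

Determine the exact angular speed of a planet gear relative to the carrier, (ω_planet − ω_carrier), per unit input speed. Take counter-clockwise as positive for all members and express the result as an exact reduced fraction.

2295/3248

N_ring = 27 + 2·29 = 85
27(ω_s−ω_c) = −85(ω_r−ω_c),  ω_s=0, ω_r=1
27(0−ω_c) = −85(1−ω_c)  ⇒  112ω_c = 85  ⇒  ω_c = 85/112
sun–planet: 27·(0−85/112) = −29·(ω_p−ω_c)  ⇒  ω_p−ω_c = −(27/29)·(-85/112) = 2295/3248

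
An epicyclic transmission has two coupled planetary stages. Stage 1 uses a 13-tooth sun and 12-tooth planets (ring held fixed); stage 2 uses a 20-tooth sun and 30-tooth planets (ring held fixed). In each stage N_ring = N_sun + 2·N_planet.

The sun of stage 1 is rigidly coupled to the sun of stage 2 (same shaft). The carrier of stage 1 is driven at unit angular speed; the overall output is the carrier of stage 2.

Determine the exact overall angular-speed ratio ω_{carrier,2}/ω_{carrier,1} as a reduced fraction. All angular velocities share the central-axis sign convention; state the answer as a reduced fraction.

Stage 1: N_ring = 13 + 2·12 = 37
Stage 1: 13(ω_s−ω_c) = −37(ω_r−ω_c),  ω_r=0, ω_c=1
Stage 1: ω_s = 1 − (37/13)(0−1) = 50/13
  ⇒ ω_s¹/ω_c¹ = 50/13
Stage 2: N_ring = 20 + 2·30 = 80
Stage 2: 20(ω_s−ω_c) = −80(ω_r−ω_c),  ω_r=0, ω_s=1
Stage 2: 20(1−ω_c) = −80(0−ω_c)  ⇒  100ω_c = 20  ⇒  ω_c = 1/5
  ⇒ ω_c²/ω_s² = 1/5
Coupling ω_s² = ω_s¹ ⇒ overall = 50/13 × 1/5 = 10/13

10/13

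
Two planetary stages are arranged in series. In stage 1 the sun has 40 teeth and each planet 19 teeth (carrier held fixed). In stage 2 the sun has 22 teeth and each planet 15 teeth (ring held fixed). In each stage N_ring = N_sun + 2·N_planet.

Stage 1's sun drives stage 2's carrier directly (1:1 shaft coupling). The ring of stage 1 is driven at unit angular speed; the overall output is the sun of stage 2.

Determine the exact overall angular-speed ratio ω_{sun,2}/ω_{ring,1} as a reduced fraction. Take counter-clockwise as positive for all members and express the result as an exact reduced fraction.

Stage 1: N_ring = 40 + 2·19 = 78
Stage 1: 40(ω_s−ω_c) = −78(ω_r−ω_c),  ω_c=0, ω_r=1
Stage 1: ω_s = 0 − (78/40)(1−0) = -39/20
  ⇒ ω_s¹/ω_r¹ = -39/20
Stage 2: N_ring = 22 + 2·15 = 52
Stage 2: 22(ω_s−ω_c) = −52(ω_r−ω_c),  ω_r=0, ω_c=1
Stage 2: ω_s = 1 − (52/22)(0−1) = 37/11
  ⇒ ω_s²/ω_c² = 37/11
Coupling ω_c² = ω_s¹ ⇒ overall = -39/20 × 37/11 = -1443/220

-1443/220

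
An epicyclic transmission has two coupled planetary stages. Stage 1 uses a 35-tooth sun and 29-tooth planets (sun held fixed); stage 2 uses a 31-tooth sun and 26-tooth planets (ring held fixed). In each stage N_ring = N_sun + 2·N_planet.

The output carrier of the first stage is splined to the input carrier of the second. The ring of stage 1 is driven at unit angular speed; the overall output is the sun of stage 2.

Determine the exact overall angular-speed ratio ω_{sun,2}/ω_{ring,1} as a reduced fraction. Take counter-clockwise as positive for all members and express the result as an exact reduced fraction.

171/64

Stage 1: N_ring = 35 + 2·29 = 93
Stage 1: 35(ω_s−ω_c) = −93(ω_r−ω_c),  ω_s=0, ω_r=1
Stage 1: 35(0−ω_c) = −93(1−ω_c)  ⇒  128ω_c = 93  ⇒  ω_c = 93/128
  ⇒ ω_c¹/ω_r¹ = 93/128
Stage 2: N_ring = 31 + 2·26 = 83
Stage 2: 31(ω_s−ω_c) = −83(ω_r−ω_c),  ω_r=0, ω_c=1
Stage 2: ω_s = 1 − (83/31)(0−1) = 114/31
  ⇒ ω_s²/ω_c² = 114/31
Coupling ω_c² = ω_c¹ ⇒ overall = 93/128 × 114/31 = 171/64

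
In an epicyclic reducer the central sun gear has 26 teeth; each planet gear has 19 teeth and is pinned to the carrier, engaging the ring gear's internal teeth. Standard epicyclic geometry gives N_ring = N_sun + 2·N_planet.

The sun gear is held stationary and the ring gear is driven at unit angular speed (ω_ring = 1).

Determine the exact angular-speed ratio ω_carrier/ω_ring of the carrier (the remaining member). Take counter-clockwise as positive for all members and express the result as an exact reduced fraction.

N_ring = 26 + 2·19 = 64
26(ω_s−ω_c) = −64(ω_r−ω_c),  ω_s=0, ω_r=1
26(0−ω_c) = −64(1−ω_c)  ⇒  90ω_c = 64  ⇒  ω_c = 32/45
ω_c/ω_r = 32/45

32/45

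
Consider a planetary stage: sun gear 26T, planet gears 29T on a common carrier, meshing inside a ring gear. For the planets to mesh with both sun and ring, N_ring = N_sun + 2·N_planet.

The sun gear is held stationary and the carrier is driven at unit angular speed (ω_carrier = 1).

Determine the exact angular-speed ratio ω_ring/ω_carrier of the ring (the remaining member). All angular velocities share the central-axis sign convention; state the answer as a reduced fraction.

55/42

N_ring = 26 + 2·29 = 84
26(ω_s−ω_c) = −84(ω_r−ω_c),  ω_s=0, ω_c=1
ω_r = 1 − (26/84)(0−1) = 55/42
ω_r/ω_c = 55/42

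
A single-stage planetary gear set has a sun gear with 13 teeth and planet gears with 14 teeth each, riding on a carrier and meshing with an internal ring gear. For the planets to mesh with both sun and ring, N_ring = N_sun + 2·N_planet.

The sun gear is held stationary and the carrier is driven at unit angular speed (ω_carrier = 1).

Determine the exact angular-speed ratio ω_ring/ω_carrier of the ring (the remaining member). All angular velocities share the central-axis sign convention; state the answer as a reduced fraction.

54/41

N_ring = 13 + 2·14 = 41
13(ω_s−ω_c) = −41(ω_r−ω_c),  ω_s=0, ω_c=1
ω_r = 1 − (13/41)(0−1) = 54/41
ω_r/ω_c = 54/41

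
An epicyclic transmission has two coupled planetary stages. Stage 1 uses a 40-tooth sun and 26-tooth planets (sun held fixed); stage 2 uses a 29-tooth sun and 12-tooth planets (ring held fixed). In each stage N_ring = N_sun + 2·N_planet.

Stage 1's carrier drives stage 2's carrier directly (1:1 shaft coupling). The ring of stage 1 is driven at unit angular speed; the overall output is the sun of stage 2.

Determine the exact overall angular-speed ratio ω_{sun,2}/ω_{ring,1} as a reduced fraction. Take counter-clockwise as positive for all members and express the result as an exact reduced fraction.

Stage 1: N_ring = 40 + 2·26 = 92
Stage 1: 40(ω_s−ω_c) = −92(ω_r−ω_c),  ω_s=0, ω_r=1
Stage 1: 40(0−ω_c) = −92(1−ω_c)  ⇒  132ω_c = 92  ⇒  ω_c = 23/33
  ⇒ ω_c¹/ω_r¹ = 23/33
Stage 2: N_ring = 29 + 2·12 = 53
Stage 2: 29(ω_s−ω_c) = −53(ω_r−ω_c),  ω_r=0, ω_c=1
Stage 2: ω_s = 1 − (53/29)(0−1) = 82/29
  ⇒ ω_s²/ω_c² = 82/29
Coupling ω_c² = ω_c¹ ⇒ overall = 23/33 × 82/29 = 1886/957

1886/957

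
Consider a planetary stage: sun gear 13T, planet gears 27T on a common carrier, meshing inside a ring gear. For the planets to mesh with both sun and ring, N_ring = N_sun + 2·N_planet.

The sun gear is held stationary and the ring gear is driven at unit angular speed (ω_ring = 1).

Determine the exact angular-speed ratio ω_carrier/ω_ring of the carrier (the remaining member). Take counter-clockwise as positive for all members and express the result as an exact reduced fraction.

67/80

N_ring = 13 + 2·27 = 67
13(ω_s−ω_c) = −67(ω_r−ω_c),  ω_s=0, ω_r=1
13(0−ω_c) = −67(1−ω_c)  ⇒  80ω_c = 67  ⇒  ω_c = 67/80
ω_c/ω_r = 67/80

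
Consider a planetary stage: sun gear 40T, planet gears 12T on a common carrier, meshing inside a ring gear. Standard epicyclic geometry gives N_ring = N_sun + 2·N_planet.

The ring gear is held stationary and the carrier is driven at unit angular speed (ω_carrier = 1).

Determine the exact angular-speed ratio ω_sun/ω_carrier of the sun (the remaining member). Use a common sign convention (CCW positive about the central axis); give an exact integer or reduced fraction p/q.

13/5

N_ring = 40 + 2·12 = 64
40(ω_s−ω_c) = −64(ω_r−ω_c),  ω_r=0, ω_c=1
ω_s = 1 − (64/40)(0−1) = 13/5
ω_s/ω_c = 13/5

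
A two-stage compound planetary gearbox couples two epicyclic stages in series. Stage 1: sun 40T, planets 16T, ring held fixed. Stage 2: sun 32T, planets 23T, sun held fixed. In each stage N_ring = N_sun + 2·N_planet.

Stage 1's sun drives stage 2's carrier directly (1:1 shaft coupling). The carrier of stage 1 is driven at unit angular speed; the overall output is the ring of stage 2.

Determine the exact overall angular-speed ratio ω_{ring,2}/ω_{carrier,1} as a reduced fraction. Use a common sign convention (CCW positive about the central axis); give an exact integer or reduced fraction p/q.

154/39

Stage 1: N_ring = 40 + 2·16 = 72
Stage 1: 40(ω_s−ω_c) = −72(ω_r−ω_c),  ω_r=0, ω_c=1
Stage 1: ω_s = 1 − (72/40)(0−1) = 14/5
  ⇒ ω_s¹/ω_c¹ = 14/5
Stage 2: N_ring = 32 + 2·23 = 78
Stage 2: 32(ω_s−ω_c) = −78(ω_r−ω_c),  ω_s=0, ω_c=1
Stage 2: ω_r = 1 − (32/78)(0−1) = 55/39
  ⇒ ω_r²/ω_c² = 55/39
Coupling ω_c² = ω_s¹ ⇒ overall = 14/5 × 55/39 = 154/39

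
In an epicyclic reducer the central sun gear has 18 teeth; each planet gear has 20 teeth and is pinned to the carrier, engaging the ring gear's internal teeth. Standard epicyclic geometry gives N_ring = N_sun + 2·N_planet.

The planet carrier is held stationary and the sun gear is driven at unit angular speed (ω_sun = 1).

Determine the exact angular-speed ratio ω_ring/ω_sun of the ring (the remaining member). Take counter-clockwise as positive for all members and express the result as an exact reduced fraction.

N_ring = 18 + 2·20 = 58
18(ω_s−ω_c) = −58(ω_r−ω_c),  ω_c=0, ω_s=1
ω_r = 0 − (18/58)(1−0) = -9/29
ω_r/ω_s = -9/29

-9/29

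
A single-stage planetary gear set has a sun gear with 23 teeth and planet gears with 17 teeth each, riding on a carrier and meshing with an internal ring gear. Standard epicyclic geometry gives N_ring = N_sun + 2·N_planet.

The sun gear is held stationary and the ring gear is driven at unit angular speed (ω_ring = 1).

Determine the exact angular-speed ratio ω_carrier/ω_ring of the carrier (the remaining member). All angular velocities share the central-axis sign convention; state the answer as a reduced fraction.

57/80

N_ring = 23 + 2·17 = 57
23(ω_s−ω_c) = −57(ω_r−ω_c),  ω_s=0, ω_r=1
23(0−ω_c) = −57(1−ω_c)  ⇒  80ω_c = 57  ⇒  ω_c = 57/80
ω_c/ω_r = 57/80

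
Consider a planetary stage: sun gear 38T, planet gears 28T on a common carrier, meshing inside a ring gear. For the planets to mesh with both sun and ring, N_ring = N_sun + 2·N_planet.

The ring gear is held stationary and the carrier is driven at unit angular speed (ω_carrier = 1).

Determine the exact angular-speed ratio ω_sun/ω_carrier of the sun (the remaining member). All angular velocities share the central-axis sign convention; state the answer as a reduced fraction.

66/19

N_ring = 38 + 2·28 = 94
38(ω_s−ω_c) = −94(ω_r−ω_c),  ω_r=0, ω_c=1
ω_s = 1 − (94/38)(0−1) = 66/19
ω_s/ω_c = 66/19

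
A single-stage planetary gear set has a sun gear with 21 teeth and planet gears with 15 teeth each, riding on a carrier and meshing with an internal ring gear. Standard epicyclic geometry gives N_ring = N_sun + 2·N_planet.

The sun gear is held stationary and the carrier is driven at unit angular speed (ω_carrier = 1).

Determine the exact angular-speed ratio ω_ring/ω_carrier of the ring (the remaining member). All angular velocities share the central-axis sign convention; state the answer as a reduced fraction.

24/17

N_ring = 21 + 2·15 = 51
21(ω_s−ω_c) = −51(ω_r−ω_c),  ω_s=0, ω_c=1
ω_r = 1 − (21/51)(0−1) = 24/17
ω_r/ω_c = 24/17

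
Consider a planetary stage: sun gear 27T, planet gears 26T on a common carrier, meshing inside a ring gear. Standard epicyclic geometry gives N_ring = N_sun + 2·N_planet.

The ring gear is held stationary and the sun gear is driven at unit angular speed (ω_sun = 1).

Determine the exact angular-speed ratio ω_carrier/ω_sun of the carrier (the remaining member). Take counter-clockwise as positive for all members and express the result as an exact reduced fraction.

N_ring = 27 + 2·26 = 79
27(ω_s−ω_c) = −79(ω_r−ω_c),  ω_r=0, ω_s=1
27(1−ω_c) = −79(0−ω_c)  ⇒  106ω_c = 27  ⇒  ω_c = 27/106
ω_c/ω_s = 27/106

27/106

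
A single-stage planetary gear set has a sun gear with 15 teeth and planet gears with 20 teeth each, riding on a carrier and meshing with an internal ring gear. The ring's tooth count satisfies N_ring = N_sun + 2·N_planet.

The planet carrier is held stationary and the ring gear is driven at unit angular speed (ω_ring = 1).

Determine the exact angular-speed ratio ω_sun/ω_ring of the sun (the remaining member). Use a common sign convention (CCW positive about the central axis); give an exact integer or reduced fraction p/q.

-11/3

N_ring = 15 + 2·20 = 55
15(ω_s−ω_c) = −55(ω_r−ω_c),  ω_c=0, ω_r=1
ω_s = 0 − (55/15)(1−0) = -11/3
ω_s/ω_r = -11/3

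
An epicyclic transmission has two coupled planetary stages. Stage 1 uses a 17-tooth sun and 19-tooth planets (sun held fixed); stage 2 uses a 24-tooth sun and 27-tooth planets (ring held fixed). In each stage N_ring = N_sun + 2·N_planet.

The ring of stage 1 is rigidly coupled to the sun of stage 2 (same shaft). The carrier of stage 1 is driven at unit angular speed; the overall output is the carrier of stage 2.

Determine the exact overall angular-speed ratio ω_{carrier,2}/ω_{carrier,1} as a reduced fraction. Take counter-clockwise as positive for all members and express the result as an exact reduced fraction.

288/935

Stage 1: N_ring = 17 + 2·19 = 55
Stage 1: 17(ω_s−ω_c) = −55(ω_r−ω_c),  ω_s=0, ω_c=1
Stage 1: ω_r = 1 − (17/55)(0−1) = 72/55
  ⇒ ω_r¹/ω_c¹ = 72/55
Stage 2: N_ring = 24 + 2·27 = 78
Stage 2: 24(ω_s−ω_c) = −78(ω_r−ω_c),  ω_r=0, ω_s=1
Stage 2: 24(1−ω_c) = −78(0−ω_c)  ⇒  102ω_c = 24  ⇒  ω_c = 4/17
  ⇒ ω_c²/ω_s² = 4/17
Coupling ω_s² = ω_r¹ ⇒ overall = 72/55 × 4/17 = 288/935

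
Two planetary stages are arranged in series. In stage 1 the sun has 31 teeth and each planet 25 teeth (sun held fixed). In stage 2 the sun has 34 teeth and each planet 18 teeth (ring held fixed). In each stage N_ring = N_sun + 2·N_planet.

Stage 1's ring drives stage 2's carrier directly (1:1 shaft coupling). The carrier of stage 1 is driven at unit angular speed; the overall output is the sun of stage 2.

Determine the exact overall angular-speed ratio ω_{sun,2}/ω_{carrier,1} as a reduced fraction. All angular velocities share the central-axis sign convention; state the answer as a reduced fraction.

Stage 1: N_ring = 31 + 2·25 = 81
Stage 1: 31(ω_s−ω_c) = −81(ω_r−ω_c),  ω_s=0, ω_c=1
Stage 1: ω_r = 1 − (31/81)(0−1) = 112/81
  ⇒ ω_r¹/ω_c¹ = 112/81
Stage 2: N_ring = 34 + 2·18 = 70
Stage 2: 34(ω_s−ω_c) = −70(ω_r−ω_c),  ω_r=0, ω_c=1
Stage 2: ω_s = 1 − (70/34)(0−1) = 52/17
  ⇒ ω_s²/ω_c² = 52/17
Coupling ω_c² = ω_r¹ ⇒ overall = 112/81 × 52/17 = 5824/1377

5824/1377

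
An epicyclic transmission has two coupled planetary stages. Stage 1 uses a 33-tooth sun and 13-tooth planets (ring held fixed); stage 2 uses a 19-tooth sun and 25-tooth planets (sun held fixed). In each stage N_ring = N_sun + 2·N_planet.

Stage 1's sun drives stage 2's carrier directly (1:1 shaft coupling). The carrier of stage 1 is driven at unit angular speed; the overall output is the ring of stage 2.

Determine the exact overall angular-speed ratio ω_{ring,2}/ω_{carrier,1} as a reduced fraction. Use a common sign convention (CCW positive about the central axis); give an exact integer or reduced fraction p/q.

Stage 1: N_ring = 33 + 2·13 = 59
Stage 1: 33(ω_s−ω_c) = −59(ω_r−ω_c),  ω_r=0, ω_c=1
Stage 1: ω_s = 1 − (59/33)(0−1) = 92/33
  ⇒ ω_s¹/ω_c¹ = 92/33
Stage 2: N_ring = 19 + 2·25 = 69
Stage 2: 19(ω_s−ω_c) = −69(ω_r−ω_c),  ω_s=0, ω_c=1
Stage 2: ω_r = 1 − (19/69)(0−1) = 88/69
  ⇒ ω_r²/ω_c² = 88/69
Coupling ω_c² = ω_s¹ ⇒ overall = 92/33 × 88/69 = 32/9

32/9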